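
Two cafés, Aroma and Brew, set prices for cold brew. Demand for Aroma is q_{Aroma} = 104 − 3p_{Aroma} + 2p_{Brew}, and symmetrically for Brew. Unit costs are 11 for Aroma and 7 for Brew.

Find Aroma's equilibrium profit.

Aroma's profit: π = (p_{Aroma} − 11)(104 − 3p_{Aroma} + 2p_{Brew}).
∂π/∂p_{Aroma} = 137 − 6p_{Aroma} + 2p_{Brew} = 0 ⇒ p_{Aroma} = 137/6 + (1/3)p_{Brew}.
Similarly p_{Brew} = 125/6 + (1/3)p_{Aroma}.
Solving the two reaction functions simultaneously: (1 − (1/3)(1/3))p_{Aroma} = 137/6 + (1/3)·(125/6), so (8/9)p_{Aroma} = 268/9 and p_{Aroma} = 33.5.
Then p_{Brew} = 125/6 + (1/3)·33.5 = 32.
q_{Aroma} = 104 − 3·33.5 + 2·32 = 67.5.
Profit = (33.5 − 11)·67.5 = 1518.75.

1518.75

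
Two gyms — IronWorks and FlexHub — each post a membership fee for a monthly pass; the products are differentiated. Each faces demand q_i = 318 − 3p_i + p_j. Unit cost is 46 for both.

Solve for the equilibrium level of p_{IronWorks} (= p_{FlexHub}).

IronWorks's profit: π = (p_{IronWorks} − 46)(318 − 3p_{IronWorks} + p_{FlexHub}).
∂π/∂p_{IronWorks} = 456 − 6p_{IronWorks} + p_{FlexHub} = 0 ⇒ p_{IronWorks} = 76 + (1/6)p_{FlexHub}.
Setting p_{IronWorks} = p_{FlexHub} in the reaction function: p_{IronWorks} = 76 + (1/6)p_{IronWorks}, so p_{IronWorks} = 76 / (5/6) = 91.2.

91.2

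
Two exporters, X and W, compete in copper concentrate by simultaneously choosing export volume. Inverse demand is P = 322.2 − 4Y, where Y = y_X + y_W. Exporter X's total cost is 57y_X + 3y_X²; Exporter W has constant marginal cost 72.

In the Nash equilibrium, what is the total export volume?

37.1125

Exporter X's profit: π = y_X(322.2 − 4(y_X + y_W)) − 57y_X − 3y_X².
∂π/∂y_X = 265.2 − 14y_X − 4y_W = 0, so y_X = 663/35 − (2/7)y_W.
For W: ∂π/∂y_W = 250.2 − 8y_W − 4y_X = 0 ⇒ y_W = 31.275 − 0.5y_X.
Substituting the second reaction function into the first: y_X = 663/35 − (2/7)(31.275 − 0.5y_X), which gives (6/7)y_X = 1401/140 ⇒ y_X = 11.675.
Then y_W = 31.275 − 0.5·11.675 = 25.4375.
Total export volume: 11.675 + 25.4375 = 37.1125.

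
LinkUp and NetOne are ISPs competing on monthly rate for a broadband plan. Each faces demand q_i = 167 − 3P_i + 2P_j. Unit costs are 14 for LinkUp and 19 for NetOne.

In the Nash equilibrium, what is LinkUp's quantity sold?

117.5625

LinkUp's profit: π = (P_{LinkUp} − 14)(167 − 3P_{LinkUp} + 2P_{NetOne}).
∂π/∂P_{LinkUp} = 209 − 6P_{LinkUp} + 2P_{NetOne} = 0 ⇒ P_{LinkUp} = 209/6 + (1/3)P_{NetOne}.
Similarly P_{NetOne} = 112/3 + (1/3)P_{LinkUp}.
Plugging P_{NetOne} into LinkUp's best response: P_{LinkUp} = 209/6 + (1/3)(112/3 + (1/3)P_{LinkUp}) ⇒ (8/9)P_{LinkUp} = 851/18, so P_{LinkUp} = 53.1875.
Then P_{NetOne} = 112/3 + (1/3)·53.1875 = 55.0625.
q_{LinkUp} = 167 − 3·53.1875 + 2·55.0625 = 117.5625.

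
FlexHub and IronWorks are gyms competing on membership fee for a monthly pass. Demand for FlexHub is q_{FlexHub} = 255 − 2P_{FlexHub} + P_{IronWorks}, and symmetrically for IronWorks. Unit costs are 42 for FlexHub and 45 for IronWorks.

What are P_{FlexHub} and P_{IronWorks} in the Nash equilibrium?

113.4, 114.6

FlexHub's profit: π = (P_{FlexHub} − 42)(255 − 2P_{FlexHub} + P_{IronWorks}).
∂π/∂P_{FlexHub} = 339 − 4P_{FlexHub} + P_{IronWorks} = 0 ⇒ P_{FlexHub} = 84.75 + 0.25P_{IronWorks}.
Similarly P_{IronWorks} = 86.25 + 0.25P_{FlexHub}.
Plugging P_{IronWorks} into FlexHub's best response: P_{FlexHub} = 84.75 + 0.25(86.25 + 0.25P_{FlexHub}) ⇒ 0.9375P_{FlexHub} = 106.3125, so P_{FlexHub} = 113.4.
Then P_{IronWorks} = 86.25 + 0.25·113.4 = 114.6.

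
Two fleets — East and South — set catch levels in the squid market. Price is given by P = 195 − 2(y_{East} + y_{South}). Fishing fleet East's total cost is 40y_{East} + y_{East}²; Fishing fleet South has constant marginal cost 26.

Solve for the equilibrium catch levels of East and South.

Fishing fleet East's profit: π = y_{East}(195 − 2(y_{East} + y_{South})) − 40y_{East} − y_{East}².
∂π/∂y_{East} = 155 − 6y_{East} − 2y_{South} = 0, so y_{East} = 155/6 − (1/3)y_{South}.
For South: ∂π/∂y_{South} = 169 − 4y_{South} − 2y_{East} = 0 ⇒ y_{South} = 42.25 − 0.5y_{East}.
Plugging y_{South} into East's best response: y_{East} = 155/6 − (1/3)(42.25 − 0.5y_{East}) ⇒ (5/6)y_{East} = 11.75, so y_{East} = 14.1.
Then y_{South} = 42.25 − 0.5·14.1 = 35.2.

14.1, 35.2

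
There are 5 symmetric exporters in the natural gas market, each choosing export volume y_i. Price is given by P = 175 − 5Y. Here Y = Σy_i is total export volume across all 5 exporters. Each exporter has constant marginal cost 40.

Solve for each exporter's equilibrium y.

A representative exporter's profit is π_i = y_i(175 − 5Y) − 40y_i, with Y = y_i + Σ_{j≠i} y_j.
First-order condition: 135 − 10y_i − 5Σ_{j≠i} y_j = 0.
In a symmetric equilibrium every exporter chooses the same y, so Σ_{j≠i} y_j = 4y. The condition becomes 135 − 30y = 0, giving y = 135/30 = 4.5.

4.5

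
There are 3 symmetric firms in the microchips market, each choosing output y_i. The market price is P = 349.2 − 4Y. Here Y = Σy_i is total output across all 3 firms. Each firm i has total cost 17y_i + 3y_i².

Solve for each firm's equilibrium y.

A representative firm's profit is π_i = y_i(349.2 − 4Y) − 17y_i − 3y_i², with Y = y_i + Σ_{j≠i} y_j.
First-order condition: 332.2 − 14y_i − 4Σ_{j≠i} y_j = 0.
With identical firms, set every y_j = y: then 332.2 − 14y − 8y = 0, i.e. y = 332.2/22 = 15.1.

15.1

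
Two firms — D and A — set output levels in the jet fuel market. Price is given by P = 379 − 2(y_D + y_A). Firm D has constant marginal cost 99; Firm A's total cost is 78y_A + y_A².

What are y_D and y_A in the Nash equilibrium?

53.9, 32.2

Firm D's profit: π = y_D(379 − 2(y_D + y_A)) − 99y_D.
∂π/∂y_D = 280 − 4y_D − 2y_A = 0, so y_D = 70 − 0.5y_A.
For A: ∂π/∂y_A = 301 − 6y_A − 2y_D = 0 ⇒ y_A = 301/6 − (1/3)y_D.
Substituting the second reaction function into the first: y_D = 70 − 0.5(301/6 − (1/3)y_D), which gives (5/6)y_D = 539/12 ⇒ y_D = 53.9.
Then y_A = 301/6 − (1/3)·53.9 = 32.2.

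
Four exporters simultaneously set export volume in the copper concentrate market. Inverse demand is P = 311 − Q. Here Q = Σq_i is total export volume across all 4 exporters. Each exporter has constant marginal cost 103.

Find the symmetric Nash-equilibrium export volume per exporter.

A representative exporter's profit is π_i = q_i(311 − Q) − 103q_i, with Q = q_i + Σ_{j≠i} q_j.
First-order condition: 208 − 2q_i − Σ_{j≠i} q_j = 0.
Imposing symmetry (q_j = q for all j) turns Σ_{j≠i} q_j into 3q, so 208 = 5q and q = 41.6.

41.6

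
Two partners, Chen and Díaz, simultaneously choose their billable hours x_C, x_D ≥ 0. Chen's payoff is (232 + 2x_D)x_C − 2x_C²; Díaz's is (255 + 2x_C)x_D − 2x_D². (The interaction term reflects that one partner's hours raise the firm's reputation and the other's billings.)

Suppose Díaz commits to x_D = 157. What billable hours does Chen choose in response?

Expanding Chen's payoff: 232x_C + 2x_Dx_C − 2x_C².
∂π/∂x_C = 232 + 2x_D − 4x_C = 0, so x_C = 58 + 0.5x_D.
At x_D = 157: x_C = 58 + 0.5·157 = 136.5.

136.5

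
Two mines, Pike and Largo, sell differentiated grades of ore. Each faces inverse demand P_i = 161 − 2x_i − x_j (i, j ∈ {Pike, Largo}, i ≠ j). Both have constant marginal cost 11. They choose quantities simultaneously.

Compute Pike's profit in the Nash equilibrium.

1800

Mine Pike's profit: π = x_{Pike}(161 − 2x_{Pike} − x_{Largo}) − 11x_{Pike}.
∂π/∂x_{Pike} = 150 − 4x_{Pike} − x_{Largo} = 0 ⇒ x_{Pike} = 37.5 − 0.25x_{Largo}.
By symmetry x_{Largo} = x_{Pike}; substituting into the reaction function, 1.25x_{Pike} = 37.5 and x_{Pike} = 30.
P_{Pike} = 161 − 2·30 − 30 = 71.
Profit = (71 − 11)·30 = 1800.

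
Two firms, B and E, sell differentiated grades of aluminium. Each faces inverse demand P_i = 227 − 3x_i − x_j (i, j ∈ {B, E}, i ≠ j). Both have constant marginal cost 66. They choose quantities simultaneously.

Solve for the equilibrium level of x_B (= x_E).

23

Firm B's profit: π = x_B(227 − 3x_B − x_E) − 66x_B.
∂π/∂x_B = 161 − 6x_B − x_E = 0 ⇒ x_B = 161/6 − (1/6)x_E.
By symmetry x_E = x_B; substituting into the reaction function, (7/6)x_B = 161/6 and x_B = 23.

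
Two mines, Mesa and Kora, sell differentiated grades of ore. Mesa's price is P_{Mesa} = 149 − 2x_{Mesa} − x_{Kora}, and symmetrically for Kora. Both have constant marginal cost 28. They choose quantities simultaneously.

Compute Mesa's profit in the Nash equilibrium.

Mine Mesa's profit: π = x_{Mesa}(149 − 2x_{Mesa} − x_{Kora}) − 28x_{Mesa}.
∂π/∂x_{Mesa} = 121 − 4x_{Mesa} − x_{Kora} = 0 ⇒ x_{Mesa} = 30.25 − 0.25x_{Kora}.
Setting x_{Mesa} = x_{Kora} in the reaction function: x_{Mesa} = 30.25 − 0.25x_{Mesa}, so x_{Mesa} = 30.25 / 1.25 = 24.2.
P_{Mesa} = 149 − 2·24.2 − 24.2 = 76.4.
Profit = (76.4 − 28)·24.2 = 1171.28.

1171.28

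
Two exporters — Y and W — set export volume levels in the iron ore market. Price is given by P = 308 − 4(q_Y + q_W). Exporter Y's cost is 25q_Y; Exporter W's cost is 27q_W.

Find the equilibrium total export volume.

47

Exporter Y's profit: π = q_Y(308 − 4(q_Y + q_W)) − 25q_Y.
∂π/∂q_Y = 283 − 8q_Y − 4q_W = 0, so q_Y = 35.375 − 0.5q_W.
By the same steps for W: q_W = 35.125 − 0.5q_Y.
Solving the two reaction functions simultaneously: (1 − (−0.5)(−0.5))q_Y = 35.375 − 0.5·35.125, so 0.75q_Y = 17.8125 and q_Y = 23.75.
Then q_W = 35.125 − 0.5·23.75 = 23.25.
Total export volume: 23.75 + 23.25 = 47.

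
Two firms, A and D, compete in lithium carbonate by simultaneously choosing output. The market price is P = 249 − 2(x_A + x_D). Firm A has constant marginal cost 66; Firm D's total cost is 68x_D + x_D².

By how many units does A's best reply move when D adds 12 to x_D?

Firm A's profit: π = x_A(249 − 2(x_A + x_D)) − 66x_A.
∂π/∂x_A = 183 − 4x_A − 2x_D = 0, so x_A = 45.75 − 0.5x_D.
The reaction-function slope is −0.5, so a 12-unit rise in x_D moves x_A by −0.5 × 12 = −6. A's best response falls — the actions are strategic substitutes.

-6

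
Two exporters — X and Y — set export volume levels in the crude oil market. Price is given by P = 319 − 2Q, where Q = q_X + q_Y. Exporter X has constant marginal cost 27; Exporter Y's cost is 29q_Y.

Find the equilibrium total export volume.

97

Exporter X's profit: π = q_X(319 − 2(q_X + q_Y)) − 27q_X.
∂π/∂q_X = 292 − 4q_X − 2q_Y = 0, so q_X = 73 − 0.5q_Y.
By the same steps for Y: q_Y = 72.5 − 0.5q_X.
Solving the two reaction functions simultaneously: (1 − (−0.5)(−0.5))q_X = 73 − 0.5·72.5, so 0.75q_X = 36.75 and q_X = 49.
Then q_Y = 72.5 − 0.5·49 = 48.
Total export volume: 49 + 48 = 97.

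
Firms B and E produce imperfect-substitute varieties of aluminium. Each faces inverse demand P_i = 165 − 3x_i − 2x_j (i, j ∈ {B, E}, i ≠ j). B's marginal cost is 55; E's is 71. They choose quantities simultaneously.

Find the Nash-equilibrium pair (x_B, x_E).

14.75, 10.75

Firm B's profit: π = x_B(165 − 3x_B − 2x_E) − 55x_B.
∂π/∂x_B = 110 − 6x_B − 2x_E = 0 ⇒ x_B = 55/3 − (1/3)x_E.
Similarly x_E = 47/3 − (1/3)x_B.
Substituting the second reaction function into the first: x_B = 55/3 − (1/3)(47/3 − (1/3)x_B), which gives (8/9)x_B = 118/9 ⇒ x_B = 14.75.
Then x_E = 47/3 − (1/3)·14.75 = 10.75.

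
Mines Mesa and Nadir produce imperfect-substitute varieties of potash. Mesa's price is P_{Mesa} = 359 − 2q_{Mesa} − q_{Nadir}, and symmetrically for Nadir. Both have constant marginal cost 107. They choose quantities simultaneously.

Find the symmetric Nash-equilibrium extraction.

Mine Mesa's profit: π = q_{Mesa}(359 − 2q_{Mesa} − q_{Nadir}) − 107q_{Mesa}.
∂π/∂q_{Mesa} = 252 − 4q_{Mesa} − q_{Nadir} = 0 ⇒ q_{Mesa} = 63 − 0.25q_{Nadir}.
The game is symmetric, so in equilibrium q_{Nadir} = q_{Mesa}: the reaction function gives 1.25q_{Mesa} = 63, hence q_{Mesa} = 50.4.

50.4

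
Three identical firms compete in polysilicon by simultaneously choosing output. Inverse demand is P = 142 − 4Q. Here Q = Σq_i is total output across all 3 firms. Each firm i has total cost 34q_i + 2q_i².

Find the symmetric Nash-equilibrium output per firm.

5.4

A representative firm's profit is π_i = q_i(142 − 4Q) − 34q_i − 2q_i², with Q = q_i + Σ_{j≠i} q_j.
First-order condition: 108 − 12q_i − 4Σ_{j≠i} q_j = 0.
With identical firms, set every q_j = q: then 108 − 12q − 8q = 0, i.e. q = 108/20 = 5.4.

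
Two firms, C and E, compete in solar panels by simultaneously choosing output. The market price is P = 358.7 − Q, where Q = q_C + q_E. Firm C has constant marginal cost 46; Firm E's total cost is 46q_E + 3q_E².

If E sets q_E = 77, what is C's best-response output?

Firm C's profit: π = q_C(358.7 − (q_C + q_E)) − 46q_C.
∂π/∂q_C = 312.7 − 2q_C − q_E = 0, so q_C = 156.35 − 0.5q_E.
At q_E = 77: q_C = 156.35 − 0.5·77 = 117.85.

117.85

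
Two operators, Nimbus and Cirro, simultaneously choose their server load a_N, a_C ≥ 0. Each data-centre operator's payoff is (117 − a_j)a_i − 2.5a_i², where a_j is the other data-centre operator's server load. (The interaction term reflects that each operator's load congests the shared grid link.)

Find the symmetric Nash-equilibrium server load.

Nimbus's payoff is (117 − a_C)a_N − 2.5a_N².
∂π/∂a_N = 117 − a_C − 5a_N = 0, so a_N = 23.4 − 0.2a_C.
Setting a_N = a_C in the reaction function: a_N = 23.4 − 0.2a_N, so a_N = 23.4 / 1.2 = 19.5.

19.5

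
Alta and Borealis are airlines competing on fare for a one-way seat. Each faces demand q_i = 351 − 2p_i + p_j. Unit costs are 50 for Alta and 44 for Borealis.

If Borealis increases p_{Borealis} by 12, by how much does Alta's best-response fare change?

3

Alta's profit: π = (p_{Alta} − 50)(351 − 2p_{Alta} + p_{Borealis}).
∂π/∂p_{Alta} = 451 − 4p_{Alta} + p_{Borealis} = 0 ⇒ p_{Alta} = 112.75 + 0.25p_{Borealis}.
The reaction-function slope is 0.25, so a 12-unit rise in p_{Borealis} moves p_{Alta} by 0.25 × 12 = 3. Alta's best response rises — the actions are strategic complements.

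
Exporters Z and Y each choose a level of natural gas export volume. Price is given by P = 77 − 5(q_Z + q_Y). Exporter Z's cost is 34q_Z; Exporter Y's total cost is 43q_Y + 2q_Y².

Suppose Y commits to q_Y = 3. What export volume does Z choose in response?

Exporter Z's profit: π = q_Z(77 − 5(q_Z + q_Y)) − 34q_Z.
∂π/∂q_Z = 43 − 10q_Z − 5q_Y = 0, so q_Z = 4.3 − 0.5q_Y.
At q_Y = 3: q_Z = 4.3 − 0.5·3 = 2.8.

2.8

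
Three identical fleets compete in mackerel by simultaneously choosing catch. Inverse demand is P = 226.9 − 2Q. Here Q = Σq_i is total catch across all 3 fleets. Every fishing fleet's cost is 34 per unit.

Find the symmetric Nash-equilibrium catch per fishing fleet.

A representative fishing fleet's profit is π_i = q_i(226.9 − 2Q) − 34q_i, with Q = q_i + Σ_{j≠i} q_j.
First-order condition: 192.9 − 4q_i − 2Σ_{j≠i} q_j = 0.
In a symmetric equilibrium every fishing fleet chooses the same q, so Σ_{j≠i} q_j = 2q. The condition becomes 192.9 − 8q = 0, giving q = 192.9/8 = 24.1125.

24.1125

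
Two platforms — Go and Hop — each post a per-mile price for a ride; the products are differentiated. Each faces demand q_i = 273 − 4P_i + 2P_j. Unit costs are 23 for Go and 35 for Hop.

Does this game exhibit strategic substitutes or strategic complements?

Go's profit: π = (P_{Go} − 23)(273 − 4P_{Go} + 2P_{Hop}).
∂π/∂P_{Go} = 365 − 8P_{Go} + 2P_{Hop} = 0 ⇒ P_{Go} = 45.625 + 0.25P_{Hop}.
The best-response slope dP_{Go}/dP_{Hop} = 0.25 > 0: the reaction function is upward-sloping, so the choices are strategic complements.

strategic complements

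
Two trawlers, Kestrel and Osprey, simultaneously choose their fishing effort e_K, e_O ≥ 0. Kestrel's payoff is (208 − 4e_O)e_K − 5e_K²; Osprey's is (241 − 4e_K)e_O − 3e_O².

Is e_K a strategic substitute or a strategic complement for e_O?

strategic substitutes

Expanding Kestrel's payoff: 208e_K − 4e_Oe_K − 5e_K².
∂π/∂e_K = 208 − 4e_O − 10e_K = 0, so e_K = 20.8 − 0.4e_O.
The best-response slope de_K/de_O = −0.4 < 0: the reaction function is downward-sloping, so the choices are strategic substitutes.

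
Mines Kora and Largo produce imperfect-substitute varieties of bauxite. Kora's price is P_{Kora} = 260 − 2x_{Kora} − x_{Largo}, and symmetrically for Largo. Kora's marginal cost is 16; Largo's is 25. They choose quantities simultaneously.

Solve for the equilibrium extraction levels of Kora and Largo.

49.4, 46.4

Mine Kora's profit: π = x_{Kora}(260 − 2x_{Kora} − x_{Largo}) − 16x_{Kora}.
∂π/∂x_{Kora} = 244 − 4x_{Kora} − x_{Largo} = 0 ⇒ x_{Kora} = 61 − 0.25x_{Largo}.
Similarly x_{Largo} = 58.75 − 0.25x_{Kora}.
Substituting the second reaction function into the first: x_{Kora} = 61 − 0.25(58.75 − 0.25x_{Kora}), which gives 0.9375x_{Kora} = 46.3125 ⇒ x_{Kora} = 49.4.
Then x_{Largo} = 58.75 − 0.25·49.4 = 46.4.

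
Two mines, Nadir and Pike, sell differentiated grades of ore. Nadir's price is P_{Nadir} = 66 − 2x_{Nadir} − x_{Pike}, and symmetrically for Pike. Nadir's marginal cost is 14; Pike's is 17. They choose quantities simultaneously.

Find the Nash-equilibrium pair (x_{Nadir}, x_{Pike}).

Mine Nadir's profit: π = x_{Nadir}(66 − 2x_{Nadir} − x_{Pike}) − 14x_{Nadir}.
∂π/∂x_{Nadir} = 52 − 4x_{Nadir} − x_{Pike} = 0 ⇒ x_{Nadir} = 13 − 0.25x_{Pike}.
Similarly x_{Pike} = 12.25 − 0.25x_{Nadir}.
Substituting the second reaction function into the first: x_{Nadir} = 13 − 0.25(12.25 − 0.25x_{Nadir}), which gives 0.9375x_{Nadir} = 9.9375 ⇒ x_{Nadir} = 10.6.
Then x_{Pike} = 12.25 − 0.25·10.6 = 9.6.

10.6, 9.6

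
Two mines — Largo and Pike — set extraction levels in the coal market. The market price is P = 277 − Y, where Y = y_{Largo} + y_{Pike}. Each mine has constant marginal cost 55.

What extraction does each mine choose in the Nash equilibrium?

74

Mine Largo's profit: π = y_{Largo}(277 − (y_{Largo} + y_{Pike})) − 55y_{Largo}.
∂π/∂y_{Largo} = 222 − 2y_{Largo} − y_{Pike} = 0, so y_{Largo} = 111 − 0.5y_{Pike}.
By symmetry y_{Pike} = y_{Largo}; substituting into the reaction function, 1.5y_{Largo} = 111 and y_{Largo} = 74.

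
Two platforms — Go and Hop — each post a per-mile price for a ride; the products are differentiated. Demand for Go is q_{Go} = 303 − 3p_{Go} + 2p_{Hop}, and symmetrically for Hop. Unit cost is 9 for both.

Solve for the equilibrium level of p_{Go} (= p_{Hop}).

Go's profit: π = (p_{Go} − 9)(303 − 3p_{Go} + 2p_{Hop}).
∂π/∂p_{Go} = 330 − 6p_{Go} + 2p_{Hop} = 0 ⇒ p_{Go} = 55 + (1/3)p_{Hop}.
The game is symmetric, so in equilibrium p_{Hop} = p_{Go}: the reaction function gives (2/3)p_{Go} = 55, hence p_{Go} = 82.5.

82.5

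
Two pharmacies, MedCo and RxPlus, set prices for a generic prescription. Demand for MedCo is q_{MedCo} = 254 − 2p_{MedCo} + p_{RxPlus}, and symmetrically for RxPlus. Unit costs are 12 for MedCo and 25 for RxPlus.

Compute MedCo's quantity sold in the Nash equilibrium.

164.8

MedCo's profit: π = (p_{MedCo} − 12)(254 − 2p_{MedCo} + p_{RxPlus}).
∂π/∂p_{MedCo} = 278 − 4p_{MedCo} + p_{RxPlus} = 0 ⇒ p_{MedCo} = 69.5 + 0.25p_{RxPlus}.
Similarly p_{RxPlus} = 76 + 0.25p_{MedCo}.
Substituting the second reaction function into the first: p_{MedCo} = 69.5 + 0.25(76 + 0.25p_{MedCo}), which gives 0.9375p_{MedCo} = 88.5 ⇒ p_{MedCo} = 94.4.
Then p_{RxPlus} = 76 + 0.25·94.4 = 99.6.
q_{MedCo} = 254 − 2·94.4 + 99.6 = 164.8.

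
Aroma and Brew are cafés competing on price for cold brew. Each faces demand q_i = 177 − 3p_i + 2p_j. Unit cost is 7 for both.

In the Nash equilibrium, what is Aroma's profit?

5418.75

Aroma's profit: π = (p_{Aroma} − 7)(177 − 3p_{Aroma} + 2p_{Brew}).
∂π/∂p_{Aroma} = 198 − 6p_{Aroma} + 2p_{Brew} = 0 ⇒ p_{Aroma} = 33 + (1/3)p_{Brew}.
By symmetry p_{Brew} = p_{Aroma}; substituting into the reaction function, (2/3)p_{Aroma} = 33 and p_{Aroma} = 49.5.
q_{Aroma} = 177 − 3·49.5 + 2·49.5 = 127.5.
Profit = (49.5 − 7)·127.5 = 5418.75.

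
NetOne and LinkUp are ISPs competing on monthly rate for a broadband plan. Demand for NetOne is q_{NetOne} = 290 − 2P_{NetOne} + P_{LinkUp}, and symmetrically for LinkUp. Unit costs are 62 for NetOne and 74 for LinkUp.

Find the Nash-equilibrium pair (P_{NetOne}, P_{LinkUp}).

NetOne's profit: π = (P_{NetOne} − 62)(290 − 2P_{NetOne} + P_{LinkUp}).
∂π/∂P_{NetOne} = 414 − 4P_{NetOne} + P_{LinkUp} = 0 ⇒ P_{NetOne} = 103.5 + 0.25P_{LinkUp}.
Similarly P_{LinkUp} = 109.5 + 0.25P_{NetOne}.
Substituting the second reaction function into the first: P_{NetOne} = 103.5 + 0.25(109.5 + 0.25P_{NetOne}), which gives 0.9375P_{NetOne} = 130.875 ⇒ P_{NetOne} = 139.6.
Then P_{LinkUp} = 109.5 + 0.25·139.6 = 144.4.

139.6, 144.4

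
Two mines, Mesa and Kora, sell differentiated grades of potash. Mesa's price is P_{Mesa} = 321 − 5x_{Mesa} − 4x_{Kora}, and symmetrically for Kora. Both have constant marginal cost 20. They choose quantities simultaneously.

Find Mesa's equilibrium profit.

Mine Mesa's profit: π = x_{Mesa}(321 − 5x_{Mesa} − 4x_{Kora}) − 20x_{Mesa}.
∂π/∂x_{Mesa} = 301 − 10x_{Mesa} − 4x_{Kora} = 0 ⇒ x_{Mesa} = 30.1 − 0.4x_{Kora}.
The game is symmetric, so in equilibrium x_{Kora} = x_{Mesa}: the reaction function gives 1.4x_{Mesa} = 30.1, hence x_{Mesa} = 21.5.
P_{Mesa} = 321 − 5·21.5 − 4·21.5 = 127.5.
Profit = (127.5 − 20)·21.5 = 2311.25.

2311.25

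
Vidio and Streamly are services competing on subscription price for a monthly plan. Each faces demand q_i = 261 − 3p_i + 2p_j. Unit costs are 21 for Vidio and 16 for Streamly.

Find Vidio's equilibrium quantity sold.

177.1875

Vidio's profit: π = (p_{Vidio} − 21)(261 − 3p_{Vidio} + 2p_{Streamly}).
∂π/∂p_{Vidio} = 324 − 6p_{Vidio} + 2p_{Streamly} = 0 ⇒ p_{Vidio} = 54 + (1/3)p_{Streamly}.
Similarly p_{Streamly} = 51.5 + (1/3)p_{Vidio}.
Substituting the second reaction function into the first: p_{Vidio} = 54 + (1/3)(51.5 + (1/3)p_{Vidio}), which gives (8/9)p_{Vidio} = 427/6 ⇒ p_{Vidio} = 80.0625.
Then p_{Streamly} = 51.5 + (1/3)·80.0625 = 78.1875.
q_{Vidio} = 261 − 3·80.0625 + 2·78.1875 = 177.1875.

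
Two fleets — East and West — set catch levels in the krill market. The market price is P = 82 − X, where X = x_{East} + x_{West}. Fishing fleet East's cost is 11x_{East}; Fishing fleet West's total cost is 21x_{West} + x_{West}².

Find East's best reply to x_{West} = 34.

18.5

Fishing fleet East's profit: π = x_{East}(82 − (x_{East} + x_{West})) − 11x_{East}.
∂π/∂x_{East} = 71 − 2x_{East} − x_{West} = 0, so x_{East} = 35.5 − 0.5x_{West}.
At x_{West} = 34: x_{East} = 35.5 − 0.5·34 = 18.5.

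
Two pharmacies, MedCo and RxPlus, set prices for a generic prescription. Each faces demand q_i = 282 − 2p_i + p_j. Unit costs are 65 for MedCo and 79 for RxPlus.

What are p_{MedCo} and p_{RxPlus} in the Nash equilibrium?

MedCo's profit: π = (p_{MedCo} − 65)(282 − 2p_{MedCo} + p_{RxPlus}).
∂π/∂p_{MedCo} = 412 − 4p_{MedCo} + p_{RxPlus} = 0 ⇒ p_{MedCo} = 103 + 0.25p_{RxPlus}.
Similarly p_{RxPlus} = 110 + 0.25p_{MedCo}.
Substituting the second reaction function into the first: p_{MedCo} = 103 + 0.25(110 + 0.25p_{MedCo}), which gives 0.9375p_{MedCo} = 130.5 ⇒ p_{MedCo} = 139.2.
Then p_{RxPlus} = 110 + 0.25·139.2 = 144.8.

139.2, 144.8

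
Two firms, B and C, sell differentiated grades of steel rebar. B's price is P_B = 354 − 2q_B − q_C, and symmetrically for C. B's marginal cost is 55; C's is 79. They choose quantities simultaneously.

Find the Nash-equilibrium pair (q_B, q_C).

61.4, 53.4

Firm B's profit: π = q_B(354 − 2q_B − q_C) − 55q_B.
∂π/∂q_B = 299 − 4q_B − q_C = 0 ⇒ q_B = 74.75 − 0.25q_C.
Similarly q_C = 68.75 − 0.25q_B.
Plugging q_C into B's best response: q_B = 74.75 − 0.25(68.75 − 0.25q_B) ⇒ 0.9375q_B = 57.5625, so q_B = 61.4.
Then q_C = 68.75 − 0.25·61.4 = 53.4.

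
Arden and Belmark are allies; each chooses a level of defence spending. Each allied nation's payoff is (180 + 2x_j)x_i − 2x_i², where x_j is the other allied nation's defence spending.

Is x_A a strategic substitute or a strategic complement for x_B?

strategic complements

Arden's payoff is (180 + 2x_B)x_A − 2x_A².
∂π/∂x_A = 180 + 2x_B − 4x_A = 0, so x_A = 45 + 0.5x_B.
The best-response slope dx_A/dx_B = 0.5 > 0: the reaction function is upward-sloping, so the choices are strategic complements.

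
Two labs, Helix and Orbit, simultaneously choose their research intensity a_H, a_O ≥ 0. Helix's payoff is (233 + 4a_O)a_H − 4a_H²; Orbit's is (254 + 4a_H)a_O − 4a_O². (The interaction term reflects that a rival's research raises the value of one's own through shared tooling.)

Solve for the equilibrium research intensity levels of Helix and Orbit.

Expanding Helix's payoff: 233a_H + 4a_Oa_H − 4a_H².
∂π/∂a_H = 233 + 4a_O − 8a_H = 0, so a_H = 29.125 + 0.5a_O.
Likewise for Orbit: a_O = 31.75 + 0.5a_H.
Plugging a_O into Helix's best response: a_H = 29.125 + 0.5(31.75 + 0.5a_H) ⇒ 0.75a_H = 45, so a_H = 60.
Then a_O = 31.75 + 0.5·60 = 61.75.

60, 61.75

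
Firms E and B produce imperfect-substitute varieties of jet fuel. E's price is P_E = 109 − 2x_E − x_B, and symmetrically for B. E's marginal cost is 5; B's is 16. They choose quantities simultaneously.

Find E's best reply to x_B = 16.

Firm E's profit: π = x_E(109 − 2x_E − x_B) − 5x_E.
∂π/∂x_E = 104 − 4x_E − x_B = 0 ⇒ x_E = 26 − 0.25x_B.
At x_B = 16: x_E = 26 − 0.25·16 = 22.

22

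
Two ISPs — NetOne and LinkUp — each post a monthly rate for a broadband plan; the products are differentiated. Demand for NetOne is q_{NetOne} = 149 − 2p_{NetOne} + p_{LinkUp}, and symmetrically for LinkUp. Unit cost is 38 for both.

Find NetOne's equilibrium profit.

2738

NetOne's profit: π = (p_{NetOne} − 38)(149 − 2p_{NetOne} + p_{LinkUp}).
∂π/∂p_{NetOne} = 225 − 4p_{NetOne} + p_{LinkUp} = 0 ⇒ p_{NetOne} = 56.25 + 0.25p_{LinkUp}.
The game is symmetric, so in equilibrium p_{LinkUp} = p_{NetOne}: the reaction function gives 0.75p_{NetOne} = 56.25, hence p_{NetOne} = 75.
q_{NetOne} = 149 − 2·75 + 75 = 74.
Profit = (75 − 38)·74 = 2738.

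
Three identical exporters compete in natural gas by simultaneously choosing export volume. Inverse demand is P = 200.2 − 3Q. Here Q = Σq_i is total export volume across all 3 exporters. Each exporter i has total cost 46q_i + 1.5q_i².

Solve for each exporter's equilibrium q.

A representative exporter's profit is π_i = q_i(200.2 − 3Q) − 46q_i − 1.5q_i², with Q = q_i + Σ_{j≠i} q_j.
First-order condition: 154.2 − 9q_i − 3Σ_{j≠i} q_j = 0.
Imposing symmetry (q_j = q for all j) turns Σ_{j≠i} q_j into 2q, so 154.2 = 15q and q = 10.28.

10.28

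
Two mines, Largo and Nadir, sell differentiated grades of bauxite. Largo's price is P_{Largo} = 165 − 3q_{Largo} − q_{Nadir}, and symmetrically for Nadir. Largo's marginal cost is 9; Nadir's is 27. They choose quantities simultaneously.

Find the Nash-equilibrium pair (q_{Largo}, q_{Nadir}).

22.8, 19.2

Mine Largo's profit: π = q_{Largo}(165 − 3q_{Largo} − q_{Nadir}) − 9q_{Largo}.
∂π/∂q_{Largo} = 156 − 6q_{Largo} − q_{Nadir} = 0 ⇒ q_{Largo} = 26 − (1/6)q_{Nadir}.
Similarly q_{Nadir} = 23 − (1/6)q_{Largo}.
Substituting the second reaction function into the first: q_{Largo} = 26 − (1/6)(23 − (1/6)q_{Largo}), which gives (35/36)q_{Largo} = 133/6 ⇒ q_{Largo} = 22.8.
Then q_{Nadir} = 23 − (1/6)·22.8 = 19.2.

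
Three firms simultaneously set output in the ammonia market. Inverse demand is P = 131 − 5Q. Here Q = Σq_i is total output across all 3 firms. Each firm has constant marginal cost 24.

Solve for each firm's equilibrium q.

5.35

A representative firm's profit is π_i = q_i(131 − 5Q) − 24q_i, with Q = q_i + Σ_{j≠i} q_j.
First-order condition: 107 − 10q_i − 5Σ_{j≠i} q_j = 0.
Imposing symmetry (q_j = q for all j) turns Σ_{j≠i} q_j into 2q, so 107 = 20q and q = 5.35.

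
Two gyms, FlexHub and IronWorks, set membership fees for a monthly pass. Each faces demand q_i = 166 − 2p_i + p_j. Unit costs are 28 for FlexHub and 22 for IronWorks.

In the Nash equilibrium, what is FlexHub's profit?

4086.08

FlexHub's profit: π = (p_{FlexHub} − 28)(166 − 2p_{FlexHub} + p_{IronWorks}).
∂π/∂p_{FlexHub} = 222 − 4p_{FlexHub} + p_{IronWorks} = 0 ⇒ p_{FlexHub} = 55.5 + 0.25p_{IronWorks}.
Similarly p_{IronWorks} = 52.5 + 0.25p_{FlexHub}.
Substituting the second reaction function into the first: p_{FlexHub} = 55.5 + 0.25(52.5 + 0.25p_{FlexHub}), which gives 0.9375p_{FlexHub} = 68.625 ⇒ p_{FlexHub} = 73.2.
Then p_{IronWorks} = 52.5 + 0.25·73.2 = 70.8.
q_{FlexHub} = 166 − 2·73.2 + 70.8 = 90.4.
Profit = (73.2 − 28)·90.4 = 4086.08.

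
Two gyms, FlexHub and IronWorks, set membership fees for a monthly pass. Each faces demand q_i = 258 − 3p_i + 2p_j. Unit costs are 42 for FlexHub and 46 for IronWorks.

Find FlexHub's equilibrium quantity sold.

FlexHub's profit: π = (p_{FlexHub} − 42)(258 − 3p_{FlexHub} + 2p_{IronWorks}).
∂π/∂p_{FlexHub} = 384 − 6p_{FlexHub} + 2p_{IronWorks} = 0 ⇒ p_{FlexHub} = 64 + (1/3)p_{IronWorks}.
Similarly p_{IronWorks} = 66 + (1/3)p_{FlexHub}.
Solving the two reaction functions simultaneously: (1 − (1/3)(1/3))p_{FlexHub} = 64 + (1/3)·66, so (8/9)p_{FlexHub} = 86 and p_{FlexHub} = 96.75.
Then p_{IronWorks} = 66 + (1/3)·96.75 = 98.25.
q_{FlexHub} = 258 − 3·96.75 + 2·98.25 = 164.25.

164.25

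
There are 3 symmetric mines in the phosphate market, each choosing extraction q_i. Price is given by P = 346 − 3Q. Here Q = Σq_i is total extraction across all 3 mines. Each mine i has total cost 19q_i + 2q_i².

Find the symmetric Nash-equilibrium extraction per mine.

20.4375

A representative mine's profit is π_i = q_i(346 − 3Q) − 19q_i − 2q_i², with Q = q_i + Σ_{j≠i} q_j.
First-order condition: 327 − 10q_i − 3Σ_{j≠i} q_j = 0.
Imposing symmetry (q_j = q for all j) turns Σ_{j≠i} q_j into 2q, so 327 = 16q and q = 20.4375.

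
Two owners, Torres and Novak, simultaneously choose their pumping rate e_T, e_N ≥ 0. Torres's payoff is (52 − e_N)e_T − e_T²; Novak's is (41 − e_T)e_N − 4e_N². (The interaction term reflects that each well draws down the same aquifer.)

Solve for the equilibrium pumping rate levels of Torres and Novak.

Expanding Torres's payoff: 52e_T − e_Ne_T − e_T².
∂π/∂e_T = 52 − e_N − 2e_T = 0, so e_T = 26 − 0.5e_N.
Likewise for Novak: e_N = 5.125 − 0.125e_T.
Solving the two reaction functions simultaneously: (1 − (−0.5)(−0.125))e_T = 26 − 0.5·5.125, so 0.9375e_T = 23.4375 and e_T = 25.
Then e_N = 5.125 − 0.125·25 = 2.

25, 2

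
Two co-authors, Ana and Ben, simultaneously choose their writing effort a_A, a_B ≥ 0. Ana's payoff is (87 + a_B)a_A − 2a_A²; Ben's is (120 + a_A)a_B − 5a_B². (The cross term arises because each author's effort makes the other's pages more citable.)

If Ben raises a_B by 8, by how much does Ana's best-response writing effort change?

Expanding Ana's payoff: 87a_A + a_Ba_A − 2a_A².
∂π/∂a_A = 87 + a_B − 4a_A = 0, so a_A = 21.75 + 0.25a_B.
The reaction-function slope is 0.25, so an 8-unit rise in a_B moves a_A by 0.25 × 8 = 2. Ana's best response rises — the actions are strategic complements.

2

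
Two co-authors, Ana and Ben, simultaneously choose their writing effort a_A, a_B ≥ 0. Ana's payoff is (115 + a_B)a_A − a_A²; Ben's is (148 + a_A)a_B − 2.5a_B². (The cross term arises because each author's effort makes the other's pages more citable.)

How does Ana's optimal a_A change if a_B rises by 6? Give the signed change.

3

Expanding Ana's payoff: 115a_A + a_Ba_A − a_A².
∂π/∂a_A = 115 + a_B − 2a_A = 0, so a_A = 57.5 + 0.5a_B.
The reaction-function slope is 0.5, so a 6-unit rise in a_B moves a_A by 0.5 × 6 = 3. Ana's best response rises — the actions are strategic complements.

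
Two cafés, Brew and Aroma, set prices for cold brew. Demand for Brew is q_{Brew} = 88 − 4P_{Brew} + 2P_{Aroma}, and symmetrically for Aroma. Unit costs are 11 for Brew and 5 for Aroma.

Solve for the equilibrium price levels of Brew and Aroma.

21.2, 18.8

Brew's profit: π = (P_{Brew} − 11)(88 − 4P_{Brew} + 2P_{Aroma}).
∂π/∂P_{Brew} = 132 − 8P_{Brew} + 2P_{Aroma} = 0 ⇒ P_{Brew} = 16.5 + 0.25P_{Aroma}.
Similarly P_{Aroma} = 13.5 + 0.25P_{Brew}.
Solving the two reaction functions simultaneously: (1 − (0.25)(0.25))P_{Brew} = 16.5 + 0.25·13.5, so 0.9375P_{Brew} = 19.875 and P_{Brew} = 21.2.
Then P_{Aroma} = 13.5 + 0.25·21.2 = 18.8.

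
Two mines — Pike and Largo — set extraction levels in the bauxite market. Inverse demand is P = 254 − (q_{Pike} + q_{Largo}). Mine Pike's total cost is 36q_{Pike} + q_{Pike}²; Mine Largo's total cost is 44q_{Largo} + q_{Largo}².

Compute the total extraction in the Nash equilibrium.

85.6

Mine Pike's profit: π = q_{Pike}(254 − (q_{Pike} + q_{Largo})) − 36q_{Pike} − q_{Pike}².
∂π/∂q_{Pike} = 218 − 4q_{Pike} − q_{Largo} = 0, so q_{Pike} = 54.5 − 0.25q_{Largo}.
By the same steps for Largo: q_{Largo} = 52.5 − 0.25q_{Pike}.
Solving the two reaction functions simultaneously: (1 − (−0.25)(−0.25))q_{Pike} = 54.5 − 0.25·52.5, so 0.9375q_{Pike} = 41.375 and q_{Pike} = 662/15.
Then q_{Largo} = 52.5 − 0.25·(662/15) = 622/15.
Total extraction: 662/15 + 622/15 = 85.6.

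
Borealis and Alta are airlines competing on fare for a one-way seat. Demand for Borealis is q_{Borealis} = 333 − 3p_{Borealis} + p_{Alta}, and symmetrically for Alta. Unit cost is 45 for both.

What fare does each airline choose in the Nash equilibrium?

93.6

Borealis's profit: π = (p_{Borealis} − 45)(333 − 3p_{Borealis} + p_{Alta}).
∂π/∂p_{Borealis} = 468 − 6p_{Borealis} + p_{Alta} = 0 ⇒ p_{Borealis} = 78 + (1/6)p_{Alta}.
The game is symmetric, so in equilibrium p_{Alta} = p_{Borealis}: the reaction function gives (5/6)p_{Borealis} = 78, hence p_{Borealis} = 93.6.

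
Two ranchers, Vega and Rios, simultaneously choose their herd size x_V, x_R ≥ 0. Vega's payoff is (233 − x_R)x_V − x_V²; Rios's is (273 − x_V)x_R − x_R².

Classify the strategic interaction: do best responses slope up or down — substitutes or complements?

Expanding Vega's payoff: 233x_V − x_Rx_V − x_V².
∂π/∂x_V = 233 − x_R − 2x_V = 0, so x_V = 116.5 − 0.5x_R.
The best-response slope dx_V/dx_R = −0.5 < 0: the reaction function is downward-sloping, so the choices are strategic substitutes.

strategic substitutes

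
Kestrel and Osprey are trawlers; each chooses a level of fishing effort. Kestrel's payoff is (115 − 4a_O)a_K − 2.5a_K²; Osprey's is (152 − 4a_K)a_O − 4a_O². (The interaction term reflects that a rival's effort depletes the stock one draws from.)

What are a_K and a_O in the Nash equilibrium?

13, 12.5

Expanding Kestrel's payoff: 115a_K − 4a_Oa_K − 2.5a_K².
∂π/∂a_K = 115 − 4a_O − 5a_K = 0, so a_K = 23 − 0.8a_O.
Likewise for Osprey: a_O = 19 − 0.5a_K.
Substituting the second reaction function into the first: a_K = 23 − 0.8(19 − 0.5a_K), which gives 0.6a_K = 7.8 ⇒ a_K = 13.
Then a_O = 19 − 0.5·13 = 12.5.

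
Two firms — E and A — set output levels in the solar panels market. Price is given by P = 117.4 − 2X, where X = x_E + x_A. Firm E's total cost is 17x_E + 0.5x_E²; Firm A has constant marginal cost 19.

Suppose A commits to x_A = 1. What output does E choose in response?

19.68

Firm E's profit: π = x_E(117.4 − 2(x_E + x_A)) − 17x_E − 0.5x_E².
∂π/∂x_E = 100.4 − 5x_E − 2x_A = 0, so x_E = 20.08 − 0.4x_A.
At x_A = 1: x_E = 20.08 − 0.4·1 = 19.68.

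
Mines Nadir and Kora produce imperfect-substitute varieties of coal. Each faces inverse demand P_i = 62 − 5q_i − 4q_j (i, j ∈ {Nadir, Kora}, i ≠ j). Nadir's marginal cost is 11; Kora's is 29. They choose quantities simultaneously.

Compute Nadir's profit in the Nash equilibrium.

101.25

Mine Nadir's profit: π = q_{Nadir}(62 − 5q_{Nadir} − 4q_{Kora}) − 11q_{Nadir}.
∂π/∂q_{Nadir} = 51 − 10q_{Nadir} − 4q_{Kora} = 0 ⇒ q_{Nadir} = 5.1 − 0.4q_{Kora}.
Similarly q_{Kora} = 3.3 − 0.4q_{Nadir}.
Plugging q_{Kora} into Nadir's best response: q_{Nadir} = 5.1 − 0.4(3.3 − 0.4q_{Nadir}) ⇒ 0.84q_{Nadir} = 3.78, so q_{Nadir} = 4.5.
Then q_{Kora} = 3.3 − 0.4·4.5 = 1.5.
P_{Nadir} = 62 − 5·4.5 − 4·1.5 = 33.5.
Profit = (33.5 − 11)·4.5 = 101.25.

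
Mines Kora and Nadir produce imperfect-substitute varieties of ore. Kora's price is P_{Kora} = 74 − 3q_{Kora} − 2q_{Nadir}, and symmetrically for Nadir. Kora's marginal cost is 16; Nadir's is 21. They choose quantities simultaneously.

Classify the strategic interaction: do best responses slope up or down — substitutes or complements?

strategic substitutes

Mine Kora's profit: π = q_{Kora}(74 − 3q_{Kora} − 2q_{Nadir}) − 16q_{Kora}.
∂π/∂q_{Kora} = 58 − 6q_{Kora} − 2q_{Nadir} = 0 ⇒ q_{Kora} = 29/3 − (1/3)q_{Nadir}.
The best-response slope dq_{Kora}/dq_{Nadir} = −1/3 < 0: the reaction function is downward-sloping, so the choices are strategic substitutes.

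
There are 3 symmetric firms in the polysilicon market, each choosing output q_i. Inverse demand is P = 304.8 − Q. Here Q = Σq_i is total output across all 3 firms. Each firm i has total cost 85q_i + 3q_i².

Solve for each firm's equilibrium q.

21.98

A representative firm's profit is π_i = q_i(304.8 − Q) − 85q_i − 3q_i², with Q = q_i + Σ_{j≠i} q_j.
First-order condition: 219.8 − 8q_i − Σ_{j≠i} q_j = 0.
Imposing symmetry (q_j = q for all j) turns Σ_{j≠i} q_j into 2q, so 219.8 = 10q and q = 21.98.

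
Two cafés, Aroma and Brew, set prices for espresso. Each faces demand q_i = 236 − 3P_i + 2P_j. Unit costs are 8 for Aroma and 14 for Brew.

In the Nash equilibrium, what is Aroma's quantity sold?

174.375

Aroma's profit: π = (P_{Aroma} − 8)(236 − 3P_{Aroma} + 2P_{Brew}).
∂π/∂P_{Aroma} = 260 − 6P_{Aroma} + 2P_{Brew} = 0 ⇒ P_{Aroma} = 130/3 + (1/3)P_{Brew}.
Similarly P_{Brew} = 139/3 + (1/3)P_{Aroma}.
Plugging P_{Brew} into Aroma's best response: P_{Aroma} = 130/3 + (1/3)(139/3 + (1/3)P_{Aroma}) ⇒ (8/9)P_{Aroma} = 529/9, so P_{Aroma} = 66.125.
Then P_{Brew} = 139/3 + (1/3)·66.125 = 68.375.
q_{Aroma} = 236 − 3·66.125 + 2·68.375 = 174.375.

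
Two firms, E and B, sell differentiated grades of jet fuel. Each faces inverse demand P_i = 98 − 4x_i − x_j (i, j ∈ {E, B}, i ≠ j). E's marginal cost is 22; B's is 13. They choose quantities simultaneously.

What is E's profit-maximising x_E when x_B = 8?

8.5

Firm E's profit: π = x_E(98 − 4x_E − x_B) − 22x_E.
∂π/∂x_E = 76 − 8x_E − x_B = 0 ⇒ x_E = 9.5 − 0.125x_B.
At x_B = 8: x_E = 9.5 − 0.125·8 = 8.5.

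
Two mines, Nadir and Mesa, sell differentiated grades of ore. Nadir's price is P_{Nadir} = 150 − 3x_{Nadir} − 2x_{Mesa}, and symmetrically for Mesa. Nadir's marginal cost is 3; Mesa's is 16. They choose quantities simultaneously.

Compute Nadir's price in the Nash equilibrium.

Mine Nadir's profit: π = x_{Nadir}(150 − 3x_{Nadir} − 2x_{Mesa}) − 3x_{Nadir}.
∂π/∂x_{Nadir} = 147 − 6x_{Nadir} − 2x_{Mesa} = 0 ⇒ x_{Nadir} = 24.5 − (1/3)x_{Mesa}.
Similarly x_{Mesa} = 67/3 − (1/3)x_{Nadir}.
Substituting the second reaction function into the first: x_{Nadir} = 24.5 − (1/3)(67/3 − (1/3)x_{Nadir}), which gives (8/9)x_{Nadir} = 307/18 ⇒ x_{Nadir} = 19.1875.
Then x_{Mesa} = 67/3 − (1/3)·19.1875 = 15.9375.
P_{Nadir} = 150 − 3·19.1875 − 2·15.9375 = 60.5625.

60.5625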